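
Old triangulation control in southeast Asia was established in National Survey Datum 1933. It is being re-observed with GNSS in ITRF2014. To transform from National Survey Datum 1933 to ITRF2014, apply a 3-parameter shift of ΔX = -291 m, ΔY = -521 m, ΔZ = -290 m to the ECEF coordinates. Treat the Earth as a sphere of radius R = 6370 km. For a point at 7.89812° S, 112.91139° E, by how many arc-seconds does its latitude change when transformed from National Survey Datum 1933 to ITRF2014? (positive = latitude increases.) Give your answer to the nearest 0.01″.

sin φ = -0.137412, cos φ = 0.990514, sin λ = 0.921108, cos λ = -0.389307.
North component: ΔN = −sin φ cos λ·ΔX − sin φ sin λ·ΔY + cos φ·ΔZ = −(-0.137412)(-0.389307)(-291) − (-0.137412)(0.921108)(-521) + (0.990514)(-290) = -337.63 m.
1° of latitude spans πR/180 = 111177 m, so Δφ = -337.63 / 111177 × 3600 = -10.933″.

Δφ = -10.93″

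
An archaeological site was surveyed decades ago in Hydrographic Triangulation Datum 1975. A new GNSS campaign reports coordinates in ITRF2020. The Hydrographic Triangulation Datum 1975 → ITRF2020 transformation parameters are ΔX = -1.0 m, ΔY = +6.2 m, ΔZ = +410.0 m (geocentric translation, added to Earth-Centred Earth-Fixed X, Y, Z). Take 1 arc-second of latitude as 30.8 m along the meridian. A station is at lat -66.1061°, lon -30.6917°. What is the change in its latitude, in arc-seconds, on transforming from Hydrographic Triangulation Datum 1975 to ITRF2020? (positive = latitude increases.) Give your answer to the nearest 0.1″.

Δφ = 5.3″

sin φ = -0.914297, cos φ = 0.405044, sin λ = -0.510418, cos λ = 0.859926.
North component: ΔN = −sin φ cos λ·ΔX − sin φ sin λ·ΔY + cos φ·ΔZ = −(-0.914297)(0.859926)(-1.0) − (-0.914297)(-0.510418)(6.2) + (0.405044)(410.0) = 162.39 m.
1° of latitude spans 3600 × 30.80 = 110880 m, so Δφ = 162.39 / 110880 × 3600 = 5.272″.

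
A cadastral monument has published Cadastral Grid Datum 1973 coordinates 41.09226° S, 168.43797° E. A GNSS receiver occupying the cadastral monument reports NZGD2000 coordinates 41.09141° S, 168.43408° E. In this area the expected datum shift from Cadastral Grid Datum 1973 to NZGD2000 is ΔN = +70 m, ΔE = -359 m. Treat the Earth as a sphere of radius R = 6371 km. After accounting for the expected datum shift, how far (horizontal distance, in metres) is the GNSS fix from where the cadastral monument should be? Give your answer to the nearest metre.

41 m

Observed coordinate differences: Δφ = +0.00085°, Δλ = -0.00389°.
Converting to metres (1° lat = 111195 m, cos φ = 0.753652): observed ΔN = 94.5 m, observed ΔE = -326.0 m.
Subtracting the expected shift leaves a residual of 94.5 − (70) = 24.5 m north and -326.0 − (-359) = 33.0 m east.
Residual distance = √(24.5² + 33.0²) = 41.1 m.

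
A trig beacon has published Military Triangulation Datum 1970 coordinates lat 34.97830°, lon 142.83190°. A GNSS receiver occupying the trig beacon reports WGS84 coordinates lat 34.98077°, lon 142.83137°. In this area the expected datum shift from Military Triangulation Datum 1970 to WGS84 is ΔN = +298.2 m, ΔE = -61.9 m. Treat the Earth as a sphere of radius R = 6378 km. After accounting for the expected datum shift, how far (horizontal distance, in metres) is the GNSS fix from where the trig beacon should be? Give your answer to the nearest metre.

27 m

Observed coordinate differences: Δφ = +0.00247°, Δλ = -0.00053°.
Converting to metres (1° lat = 111317 m, cos φ = 0.819369): observed ΔN = 275.0 m, observed ΔE = -48.3 m.
Subtracting the expected shift leaves a residual of 275.0 − (298.2) = -23.2 m north and -48.3 − (-61.9) = 13.6 m east.
Residual distance = √((-23.2)² + 13.6²) = 26.9 m.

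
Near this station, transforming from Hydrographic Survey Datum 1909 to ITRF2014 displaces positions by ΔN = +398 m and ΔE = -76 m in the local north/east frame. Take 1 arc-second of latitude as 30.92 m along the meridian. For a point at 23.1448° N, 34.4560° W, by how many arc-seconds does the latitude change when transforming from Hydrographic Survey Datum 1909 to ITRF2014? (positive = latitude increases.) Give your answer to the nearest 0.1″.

Δφ = 12.9″

1″ of latitude = 30.92 m, so Δφ = 398.0 / 30.92 = 12.872″.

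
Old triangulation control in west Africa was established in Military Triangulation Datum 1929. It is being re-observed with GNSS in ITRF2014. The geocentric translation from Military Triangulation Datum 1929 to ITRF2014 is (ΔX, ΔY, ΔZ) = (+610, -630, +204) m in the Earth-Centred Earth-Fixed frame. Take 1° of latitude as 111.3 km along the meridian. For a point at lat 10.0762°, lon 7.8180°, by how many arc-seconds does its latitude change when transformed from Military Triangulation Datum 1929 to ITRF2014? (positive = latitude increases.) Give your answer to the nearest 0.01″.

sin φ = 0.174958, cos φ = 0.984576, sin λ = 0.136027, cos λ = 0.990705.
North component: ΔN = −sin φ cos λ·ΔX − sin φ sin λ·ΔY + cos φ·ΔZ = −(0.174958)(0.990705)(610) − (0.174958)(0.136027)(-630) + (0.984576)(204) = 110.11 m.
1° of latitude spans 111300 m, so Δφ = 110.11 / 111300 × 3600 = 3.562″.

Δφ = 3.56″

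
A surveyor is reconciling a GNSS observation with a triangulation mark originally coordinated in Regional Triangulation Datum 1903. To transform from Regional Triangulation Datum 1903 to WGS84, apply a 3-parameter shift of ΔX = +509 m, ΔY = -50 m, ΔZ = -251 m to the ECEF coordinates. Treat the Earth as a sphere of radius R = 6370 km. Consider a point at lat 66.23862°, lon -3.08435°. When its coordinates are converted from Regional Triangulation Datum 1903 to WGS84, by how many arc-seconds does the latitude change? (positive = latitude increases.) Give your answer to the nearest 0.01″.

sin φ = 0.915231, cos φ = 0.402928, sin λ = -0.053806, cos λ = 0.998551.
North component: ΔN = −sin φ cos λ·ΔX − sin φ sin λ·ΔY + cos φ·ΔZ = −(0.915231)(0.998551)(509) − (0.915231)(-0.053806)(-50) + (0.402928)(-251) = -568.78 m.
1° of latitude spans πR/180 = 111177 m, so Δφ = -568.78 / 111177 × 3600 = -18.417″.

Δφ = -18.42″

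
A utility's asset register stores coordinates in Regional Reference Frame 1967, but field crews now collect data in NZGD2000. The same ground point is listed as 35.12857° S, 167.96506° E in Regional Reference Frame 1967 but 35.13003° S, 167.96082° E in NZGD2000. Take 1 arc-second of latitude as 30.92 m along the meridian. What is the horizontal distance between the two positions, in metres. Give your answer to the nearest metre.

Δφ = -35.13003° − -35.12857° = -0.00146°; Δλ = 167.96082° − 167.96506° = -0.00424°.
1° of latitude = 3600 × 30.92 = 111312 m.
ΔN = Δφ × 111312 = -162.5 m; ΔE = Δλ × 111312 × cos(-35.12857°) = -0.00424 × 111312 × 0.817863 = -386.0 m.
Distance = √(ΔE² + ΔN²) = √((-386.0)² + (-162.5)²) = 418.8 m.

419 m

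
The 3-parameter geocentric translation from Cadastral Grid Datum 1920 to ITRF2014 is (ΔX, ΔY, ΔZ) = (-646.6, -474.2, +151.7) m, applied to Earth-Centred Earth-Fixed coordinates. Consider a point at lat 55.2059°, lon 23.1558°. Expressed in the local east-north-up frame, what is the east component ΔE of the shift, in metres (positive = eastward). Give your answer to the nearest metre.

ΔE = -182 m

The local east axis at (φ, λ) is (−sin λ, cos λ, 0), so ΔE = −sin(23.1558°)·(-646.6) + cos(23.1558°)·(-474.2) = -181.73 m.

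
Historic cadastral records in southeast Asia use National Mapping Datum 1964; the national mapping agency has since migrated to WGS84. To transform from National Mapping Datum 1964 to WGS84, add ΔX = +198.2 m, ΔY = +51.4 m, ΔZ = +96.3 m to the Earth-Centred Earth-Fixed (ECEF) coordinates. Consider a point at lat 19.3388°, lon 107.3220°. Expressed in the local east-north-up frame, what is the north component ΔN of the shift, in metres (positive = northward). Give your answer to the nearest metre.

ΔN = 94 m

At φ = 19.3388°, λ = 107.3220°: sin φ = 0.331153, cos φ = 0.943577, sin λ = 0.954647, cos λ = -0.297741.
ΔN = −sin φ cos λ·ΔX − sin φ sin λ·ΔY + cos φ·ΔZ = −(0.331153)(-0.297741)(198.2) − (0.331153)(0.954647)(51.4) + (0.943577)(96.3) = 94.16 m.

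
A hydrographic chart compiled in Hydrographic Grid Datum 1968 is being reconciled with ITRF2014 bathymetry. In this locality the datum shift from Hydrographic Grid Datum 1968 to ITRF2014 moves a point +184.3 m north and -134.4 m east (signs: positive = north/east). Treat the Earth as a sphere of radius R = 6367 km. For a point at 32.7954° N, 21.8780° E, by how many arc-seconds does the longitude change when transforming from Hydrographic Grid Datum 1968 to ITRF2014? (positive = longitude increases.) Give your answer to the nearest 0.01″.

Δλ = -5.18″

At latitude 32.7954°, cos φ = 0.840610.
One radian of longitude at latitude φ spans R cos φ, so Δλ = ΔE / (R cos φ) = -134.4 / (6367000 × 0.840610) = -2.5111e-05 rad = -5.180″.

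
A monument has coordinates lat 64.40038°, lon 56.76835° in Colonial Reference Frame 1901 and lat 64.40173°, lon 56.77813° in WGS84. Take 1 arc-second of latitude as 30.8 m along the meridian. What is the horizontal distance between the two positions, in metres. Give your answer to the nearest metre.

492 m

Δφ = 64.40173° − 64.40038° = +0.00135°; Δλ = 56.77813° − 56.76835° = +0.00978°.
1° of latitude = 3600 × 30.80 = 110880 m.
ΔN = Δφ × 110880 = 149.7 m; ΔE = Δλ × 110880 × cos(64.40038°) = +0.00978 × 110880 × 0.432080 = 468.6 m.
Distance = √(ΔE² + ΔN²) = √(468.6² + 149.7²) = 491.9 m.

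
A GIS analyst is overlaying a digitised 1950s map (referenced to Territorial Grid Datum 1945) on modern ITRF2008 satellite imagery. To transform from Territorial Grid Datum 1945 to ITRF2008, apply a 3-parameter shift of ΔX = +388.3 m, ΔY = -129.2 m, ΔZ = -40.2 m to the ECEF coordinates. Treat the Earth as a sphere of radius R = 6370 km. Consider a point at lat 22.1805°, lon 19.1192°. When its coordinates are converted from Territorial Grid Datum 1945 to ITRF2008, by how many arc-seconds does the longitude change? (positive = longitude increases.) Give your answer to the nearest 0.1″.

Δλ = -8.7″

sin φ = 0.377526, cos φ = 0.925999, sin λ = 0.327535, cos λ = 0.944839.
East component: ΔE = −sin λ·ΔX + cos λ·ΔY = −(0.327535)(388.3) + (0.944839)(-129.2) = -249.25 m.
1° of latitude spans πR/180 = 111177 m; at latitude φ, 1° of longitude spans that × cos φ = 102950.2 m, so Δλ = -249.25 / 102950.2 × 3600 = -8.716″.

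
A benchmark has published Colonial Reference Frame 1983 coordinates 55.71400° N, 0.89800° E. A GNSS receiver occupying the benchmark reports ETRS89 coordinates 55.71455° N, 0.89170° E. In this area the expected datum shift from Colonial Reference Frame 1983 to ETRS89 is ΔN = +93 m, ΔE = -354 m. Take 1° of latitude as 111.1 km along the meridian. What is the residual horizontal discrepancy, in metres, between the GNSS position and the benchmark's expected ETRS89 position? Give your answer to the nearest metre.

Observed coordinate differences: Δφ = +0.00055°, Δλ = -0.00630°.
Converting to metres (1° lat = 111100 m, cos φ = 0.563324): observed ΔN = 61.1 m, observed ΔE = -394.3 m.
Subtracting the expected shift leaves a residual of 61.1 − (93) = -31.9 m north and -394.3 − (-354) = -40.3 m east.
Residual distance = √((-31.9)² + (-40.3)²) = 51.4 m.

51 m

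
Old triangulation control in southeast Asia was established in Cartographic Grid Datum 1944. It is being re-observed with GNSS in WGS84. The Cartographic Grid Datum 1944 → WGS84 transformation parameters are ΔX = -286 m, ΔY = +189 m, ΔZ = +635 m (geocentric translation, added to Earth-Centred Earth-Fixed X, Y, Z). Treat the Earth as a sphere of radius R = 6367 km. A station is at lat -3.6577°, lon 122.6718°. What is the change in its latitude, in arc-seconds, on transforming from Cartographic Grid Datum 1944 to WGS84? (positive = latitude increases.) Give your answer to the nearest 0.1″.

Δφ = 21.2″

sin φ = -0.063796, cos φ = 0.997963, sin λ = 0.841777, cos λ = -0.539826.
North component: ΔN = −sin φ cos λ·ΔX − sin φ sin λ·ΔY + cos φ·ΔZ = −(-0.063796)(-0.539826)(-286) − (-0.063796)(0.841777)(189) + (0.997963)(635) = 653.71 m.
1° of latitude spans πR/180 = 111125 m, so Δφ = 653.71 / 111125 × 3600 = 21.177″.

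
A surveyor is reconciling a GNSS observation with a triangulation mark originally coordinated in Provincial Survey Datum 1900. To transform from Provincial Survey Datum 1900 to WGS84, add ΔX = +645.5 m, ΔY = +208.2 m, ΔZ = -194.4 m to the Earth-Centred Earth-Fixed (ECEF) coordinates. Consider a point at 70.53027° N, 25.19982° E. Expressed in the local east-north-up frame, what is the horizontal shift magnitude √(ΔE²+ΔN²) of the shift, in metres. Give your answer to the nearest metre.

704 m

The local east axis at (φ, λ) is (−sin λ, cos λ, 0), so ΔE = −sin(25.19982°)·645.5 + cos(25.19982°)·208.2 = -86.45 m.
The local north axis is (−sin φ cos λ, −sin φ sin λ, cos φ), giving ΔN = -550.668 − 83.578 − 64.795 = -699.04 m.
Horizontal magnitude = √(ΔE² + ΔN²) = √((-86.45)² + (-699.04)²) = 704.37 m.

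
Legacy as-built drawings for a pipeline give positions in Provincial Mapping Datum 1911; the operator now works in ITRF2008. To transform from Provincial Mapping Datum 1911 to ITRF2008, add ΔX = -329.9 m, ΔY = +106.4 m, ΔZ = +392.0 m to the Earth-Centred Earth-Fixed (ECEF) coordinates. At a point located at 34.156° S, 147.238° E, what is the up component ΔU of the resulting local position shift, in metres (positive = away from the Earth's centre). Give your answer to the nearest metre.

The local up (radial) axis is (cos φ cos λ, cos φ sin λ, sin φ), giving ΔU = 229.570 + 47.647 − 220.088 = 57.13 m.

ΔU = 57 m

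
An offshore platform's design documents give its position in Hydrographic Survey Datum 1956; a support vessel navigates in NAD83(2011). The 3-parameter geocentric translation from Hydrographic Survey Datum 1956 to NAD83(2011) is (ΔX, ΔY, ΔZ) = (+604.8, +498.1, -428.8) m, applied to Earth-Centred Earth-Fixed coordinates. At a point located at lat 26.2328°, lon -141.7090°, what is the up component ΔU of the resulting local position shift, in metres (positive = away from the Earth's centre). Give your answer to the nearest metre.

ΔU = -892 m

The local up (radial) axis is (cos φ cos λ, cos φ sin λ, sin φ), giving ΔU = -425.801 − 276.861 − 189.538 = -892.20 m.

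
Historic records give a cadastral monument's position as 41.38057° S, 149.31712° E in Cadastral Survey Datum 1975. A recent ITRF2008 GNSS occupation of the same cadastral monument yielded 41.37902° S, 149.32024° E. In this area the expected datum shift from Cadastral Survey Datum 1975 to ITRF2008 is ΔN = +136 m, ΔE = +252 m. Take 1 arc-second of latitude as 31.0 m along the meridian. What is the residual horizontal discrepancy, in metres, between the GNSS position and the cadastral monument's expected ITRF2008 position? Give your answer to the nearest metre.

Observed coordinate differences: Δφ = +0.00155°, Δλ = +0.00312°.
Converting to metres (1° lat = 111600 m, cos φ = 0.750335): observed ΔN = 173.0 m, observed ΔE = 261.3 m.
Subtracting the expected shift leaves a residual of 173.0 − (136) = 37.0 m north and 261.3 − (252) = 9.3 m east.
Residual distance = √(37.0² + 9.3²) = 38.1 m.

38 m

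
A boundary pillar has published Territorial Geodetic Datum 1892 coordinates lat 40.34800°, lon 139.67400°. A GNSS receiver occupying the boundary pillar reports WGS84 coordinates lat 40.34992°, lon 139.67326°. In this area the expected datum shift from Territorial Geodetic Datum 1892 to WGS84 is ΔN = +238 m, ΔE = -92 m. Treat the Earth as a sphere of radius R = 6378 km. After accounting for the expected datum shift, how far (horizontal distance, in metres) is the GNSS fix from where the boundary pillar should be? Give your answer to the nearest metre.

Observed coordinate differences: Δφ = +0.00192°, Δλ = -0.00074°.
Converting to metres (1° lat = 111317 m, cos φ = 0.762126): observed ΔN = 213.7 m, observed ΔE = -62.8 m.
Subtracting the expected shift leaves a residual of 213.7 − (238) = -24.3 m north and -62.8 − (-92) = 29.2 m east.
Residual distance = √((-24.3)² + 29.2²) = 38.0 m.

38 m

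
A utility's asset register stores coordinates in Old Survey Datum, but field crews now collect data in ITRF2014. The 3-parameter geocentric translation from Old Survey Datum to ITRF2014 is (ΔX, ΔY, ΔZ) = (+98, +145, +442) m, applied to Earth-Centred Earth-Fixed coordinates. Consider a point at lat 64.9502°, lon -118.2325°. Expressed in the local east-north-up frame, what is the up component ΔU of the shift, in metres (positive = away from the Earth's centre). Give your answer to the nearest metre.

ΔU = 327 m

The local up (radial) axis is (cos φ cos λ, cos φ sin λ, sin φ), giving ΔU = -19.629 − 54.090 + 400.426 = 326.71 m.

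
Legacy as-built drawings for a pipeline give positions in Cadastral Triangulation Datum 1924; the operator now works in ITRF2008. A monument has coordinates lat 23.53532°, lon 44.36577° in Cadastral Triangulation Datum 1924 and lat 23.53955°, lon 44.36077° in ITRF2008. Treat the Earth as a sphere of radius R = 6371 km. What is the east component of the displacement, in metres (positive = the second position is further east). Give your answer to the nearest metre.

ΔE = -510 m

Δφ = 23.53955° − 23.53532° = +0.00423°; Δλ = 44.36077° − 44.36577° = -0.00500°.
1° along a meridian = πR/180 = 111195 m.
ΔN = Δφ × 111195 = 470.4 m; ΔE = Δλ × 111195 × cos(23.53532°) = -0.00500 × 111195 × 0.916814 = -509.7 m.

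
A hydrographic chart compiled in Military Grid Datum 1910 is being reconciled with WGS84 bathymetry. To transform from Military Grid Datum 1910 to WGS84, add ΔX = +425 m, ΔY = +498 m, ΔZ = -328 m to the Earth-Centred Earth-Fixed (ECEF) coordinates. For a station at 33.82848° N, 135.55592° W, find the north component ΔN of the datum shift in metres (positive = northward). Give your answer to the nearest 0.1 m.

At φ = 33.82848°, λ = -135.55592°: sin φ = 0.556709, cos φ = 0.830708, sin λ = -0.700213, cos λ = -0.713934.
ΔN = −sin φ cos λ·ΔX − sin φ sin λ·ΔY + cos φ·ΔZ = −(0.556709)(-0.713934)(425) − (0.556709)(-0.700213)(498) + (0.830708)(-328) = 90.57 m.

ΔN = 90.6 m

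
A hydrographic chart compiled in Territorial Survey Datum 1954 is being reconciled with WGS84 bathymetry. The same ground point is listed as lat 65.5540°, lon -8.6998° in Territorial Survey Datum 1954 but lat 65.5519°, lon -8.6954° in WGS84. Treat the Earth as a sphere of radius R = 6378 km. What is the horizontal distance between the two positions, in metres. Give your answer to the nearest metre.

Δφ = 65.5519° − 65.5540° = -0.0021°; Δλ = -8.6954° − -8.6998° = +0.0044°.
1° along a meridian = πR/180 = 111317 m.
ΔN = Δφ × 111317 = -233.8 m; ΔE = Δλ × 111317 × cos(65.5540°) = +0.0044 × 111317 × 0.413835 = 202.7 m.
Distance = √(ΔE² + ΔN²) = √(202.7² + (-233.8)²) = 309.4 m.

309 m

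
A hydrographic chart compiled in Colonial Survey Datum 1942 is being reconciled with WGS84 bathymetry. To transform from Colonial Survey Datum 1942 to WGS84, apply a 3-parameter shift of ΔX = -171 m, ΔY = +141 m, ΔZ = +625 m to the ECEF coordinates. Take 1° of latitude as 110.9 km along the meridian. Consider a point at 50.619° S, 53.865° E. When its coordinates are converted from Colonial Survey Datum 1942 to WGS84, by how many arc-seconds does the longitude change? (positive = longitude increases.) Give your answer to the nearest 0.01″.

Δλ = 11.32″

sin φ = -0.772944, cos φ = 0.634474, sin λ = 0.807630, cos λ = 0.589690.
East component: ΔE = −sin λ·ΔX + cos λ·ΔY = −(0.807630)(-171) + (0.589690)(141) = 221.25 m.
1° of latitude spans 110900 m; at latitude φ, 1° of longitude spans that × cos φ = 70363.2 m, so Δλ = 221.25 / 70363.2 × 3600 = 11.320″.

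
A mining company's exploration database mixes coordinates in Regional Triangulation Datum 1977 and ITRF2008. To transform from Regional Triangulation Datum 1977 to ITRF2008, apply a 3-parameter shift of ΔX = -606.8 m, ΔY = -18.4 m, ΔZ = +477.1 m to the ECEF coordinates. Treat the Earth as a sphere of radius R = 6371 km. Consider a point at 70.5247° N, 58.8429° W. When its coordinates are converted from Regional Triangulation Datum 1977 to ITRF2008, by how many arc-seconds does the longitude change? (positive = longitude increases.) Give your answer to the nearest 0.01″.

Δλ = -51.35″

sin φ = 0.942785, cos φ = 0.333400, sin λ = -0.855752, cos λ = 0.517386.
East component: ΔE = −sin λ·ΔX + cos λ·ΔY = −(-0.855752)(-606.8) + (0.517386)(-18.4) = -528.79 m.
1° of latitude spans πR/180 = 111195 m; at latitude φ, 1° of longitude spans that × cos φ = 37072.4 m, so Δλ = -528.79 / 37072.4 × 3600 = -51.349″.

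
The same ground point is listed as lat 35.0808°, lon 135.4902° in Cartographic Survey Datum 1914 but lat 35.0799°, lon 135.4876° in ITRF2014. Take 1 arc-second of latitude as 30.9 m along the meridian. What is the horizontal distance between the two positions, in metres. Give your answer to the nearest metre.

257 m

Δφ = 35.0799° − 35.0808° = -0.0009°; Δλ = 135.4876° − 135.4902° = -0.0026°.
1° of latitude = 3600 × 30.90 = 111240 m.
ΔN = Δφ × 111240 = -100.1 m; ΔE = Δλ × 111240 × cos(35.0808°) = -0.0026 × 111240 × 0.818342 = -236.7 m.
Distance = √(ΔE² + ΔN²) = √((-236.7)² + (-100.1)²) = 257.0 m.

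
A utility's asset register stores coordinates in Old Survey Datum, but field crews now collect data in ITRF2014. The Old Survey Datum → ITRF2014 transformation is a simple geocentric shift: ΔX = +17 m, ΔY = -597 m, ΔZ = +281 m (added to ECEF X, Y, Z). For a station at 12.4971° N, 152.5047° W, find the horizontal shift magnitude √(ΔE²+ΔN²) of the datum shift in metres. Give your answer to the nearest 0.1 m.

The local east axis at (φ, λ) is (−sin λ, cos λ, 0), so ΔE = −sin(-152.5047°)·17 + cos(-152.5047°)·(-597) = 537.42 m.
The local north axis is (−sin φ cos λ, −sin φ sin λ, cos φ), giving ΔN = 3.263 − 59.642 + 274.342 = 217.96 m.
Horizontal magnitude = √(ΔE² + ΔN²) = √(537.42² + 217.96²) = 579.94 m.

579.9 m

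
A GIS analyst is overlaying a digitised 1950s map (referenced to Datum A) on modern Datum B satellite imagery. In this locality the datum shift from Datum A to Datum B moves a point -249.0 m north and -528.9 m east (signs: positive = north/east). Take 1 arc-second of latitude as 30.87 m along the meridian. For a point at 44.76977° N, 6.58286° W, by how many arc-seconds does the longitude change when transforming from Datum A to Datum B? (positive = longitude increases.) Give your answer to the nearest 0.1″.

At latitude 44.76977°, cos φ = 0.709942.
1″ of longitude at this latitude = 30.87 × cos φ = 21.9159 m, so Δλ = -528.9 / 21.9159 = -24.133″.

Δλ = -24.1″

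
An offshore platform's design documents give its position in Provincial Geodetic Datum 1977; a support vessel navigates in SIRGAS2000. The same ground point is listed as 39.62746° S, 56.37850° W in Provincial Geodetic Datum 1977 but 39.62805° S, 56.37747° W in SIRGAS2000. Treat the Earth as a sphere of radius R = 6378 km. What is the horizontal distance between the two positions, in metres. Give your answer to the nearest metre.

Δφ = -39.62805° − -39.62746° = -0.00059°; Δλ = -56.37747° − -56.37850° = +0.00103°.
1° along a meridian = πR/180 = 111317 m.
ΔN = Δφ × 111317 = -65.7 m; ΔE = Δλ × 111317 × cos(-39.62746°) = +0.00103 × 111317 × 0.770208 = 88.3 m.
Distance = √(ΔE² + ΔN²) = √(88.3² + (-65.7)²) = 110.1 m.

110 m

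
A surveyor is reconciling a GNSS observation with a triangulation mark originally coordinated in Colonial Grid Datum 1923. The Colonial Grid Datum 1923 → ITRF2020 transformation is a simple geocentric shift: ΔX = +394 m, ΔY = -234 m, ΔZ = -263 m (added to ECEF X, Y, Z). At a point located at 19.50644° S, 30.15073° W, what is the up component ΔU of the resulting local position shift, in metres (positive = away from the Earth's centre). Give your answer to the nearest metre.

ΔU = 520 m

The local up (radial) axis is (cos φ cos λ, cos φ sin λ, sin φ), giving ΔU = 321.140 + 110.787 + 87.819 = 519.75 m.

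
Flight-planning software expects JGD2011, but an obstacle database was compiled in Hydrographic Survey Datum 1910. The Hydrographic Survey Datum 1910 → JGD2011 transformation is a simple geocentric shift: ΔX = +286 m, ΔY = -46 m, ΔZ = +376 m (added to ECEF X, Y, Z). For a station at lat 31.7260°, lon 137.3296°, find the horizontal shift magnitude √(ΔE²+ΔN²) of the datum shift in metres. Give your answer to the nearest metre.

The local east axis at (φ, λ) is (−sin λ, cos λ, 0), so ΔE = −sin(137.3296°)·286 + cos(137.3296°)·(-46) = -160.02 m.
The local north axis is (−sin φ cos λ, −sin φ sin λ, cos φ), giving ΔN = 110.580 + 16.395 + 319.815 = 446.79 m.
Horizontal magnitude = √(ΔE² + ΔN²) = √((-160.02)² + 446.79²) = 474.58 m.

475 m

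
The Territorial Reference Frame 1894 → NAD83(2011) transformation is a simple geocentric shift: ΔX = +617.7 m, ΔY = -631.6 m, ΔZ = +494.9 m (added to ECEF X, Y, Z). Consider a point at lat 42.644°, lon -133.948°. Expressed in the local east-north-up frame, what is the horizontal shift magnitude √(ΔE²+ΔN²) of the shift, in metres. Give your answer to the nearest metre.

949 m

The local east axis at (φ, λ) is (−sin λ, cos λ, 0), so ΔE = −sin(-133.948°)·617.7 + cos(-133.948°)·(-631.6) = 883.06 m.
The local north axis is (−sin φ cos λ, −sin φ sin λ, cos φ), giving ΔN = 290.410 − 308.055 + 364.037 = 346.39 m.
Horizontal magnitude = √(ΔE² + ΔN²) = √(883.06² + 346.39²) = 948.57 m.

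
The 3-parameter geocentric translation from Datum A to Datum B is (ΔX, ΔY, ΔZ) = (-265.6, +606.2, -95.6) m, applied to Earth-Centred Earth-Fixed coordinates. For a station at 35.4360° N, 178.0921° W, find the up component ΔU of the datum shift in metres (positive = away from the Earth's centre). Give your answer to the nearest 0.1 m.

ΔU = 144.4 m

At φ = 35.4360°, λ = -178.0921°: sin φ = 0.579793, cos φ = 0.814764, sin λ = -0.033293, cos λ = -0.999446.
ΔU = cos φ cos λ·ΔX + cos φ sin λ·ΔY + sin φ·ΔZ = (0.814764)(-0.999446)(-265.6) + (0.814764)(-0.033293)(606.2) + (0.579793)(-95.6) = 144.41 m.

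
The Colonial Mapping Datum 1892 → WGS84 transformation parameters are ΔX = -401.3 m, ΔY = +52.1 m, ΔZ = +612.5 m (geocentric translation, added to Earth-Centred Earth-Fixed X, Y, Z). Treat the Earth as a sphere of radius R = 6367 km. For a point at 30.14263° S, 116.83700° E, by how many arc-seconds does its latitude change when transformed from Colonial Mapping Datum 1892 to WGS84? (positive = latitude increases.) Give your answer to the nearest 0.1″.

sin φ = -0.502154, cos φ = 0.864778, sin λ = 0.892294, cos λ = -0.451454.
North component: ΔN = −sin φ cos λ·ΔX − sin φ sin λ·ΔY + cos φ·ΔZ = −(-0.502154)(-0.451454)(-401.3) − (-0.502154)(0.892294)(52.1) + (0.864778)(612.5) = 644.00 m.
1° of latitude spans πR/180 = 111125 m, so Δφ = 644.00 / 111125 × 3600 = 20.863″.

Δφ = 20.9″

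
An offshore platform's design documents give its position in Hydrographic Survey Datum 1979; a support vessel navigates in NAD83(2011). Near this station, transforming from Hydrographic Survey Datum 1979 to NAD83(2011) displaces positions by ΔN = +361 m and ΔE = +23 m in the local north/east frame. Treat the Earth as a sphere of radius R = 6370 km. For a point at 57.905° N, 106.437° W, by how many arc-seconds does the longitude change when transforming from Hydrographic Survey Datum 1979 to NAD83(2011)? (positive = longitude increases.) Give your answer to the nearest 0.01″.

Δλ = 1.40″

At latitude 57.905°, cos φ = 0.531325.
One radian of longitude at latitude φ spans R cos φ, so Δλ = ΔE / (R cos φ) = 23.0 / (6370000 × 0.531325) = 6.7956e-06 rad = 1.402″.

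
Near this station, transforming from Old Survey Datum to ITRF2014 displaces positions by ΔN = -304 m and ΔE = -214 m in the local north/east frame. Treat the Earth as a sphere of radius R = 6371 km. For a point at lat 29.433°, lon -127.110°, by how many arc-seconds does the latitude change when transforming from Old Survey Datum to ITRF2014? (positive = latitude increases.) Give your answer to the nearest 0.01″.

On a sphere of radius R, 1 rad of latitude = R, so Δφ = ΔN / R = -304.0 / 6371000 = -4.7716e-05 rad = -9.842″.

Δφ = -9.84″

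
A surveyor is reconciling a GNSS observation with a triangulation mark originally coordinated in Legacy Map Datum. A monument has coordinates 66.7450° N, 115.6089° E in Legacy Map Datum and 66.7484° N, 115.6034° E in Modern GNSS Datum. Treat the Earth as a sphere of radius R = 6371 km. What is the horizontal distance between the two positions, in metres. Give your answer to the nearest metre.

Δφ = 66.7484° − 66.7450° = +0.0034°; Δλ = 115.6034° − 115.6089° = -0.0055°.
1° along a meridian = πR/180 = 111195 m.
ΔN = Δφ × 111195 = 378.1 m; ΔE = Δλ × 111195 × cos(66.7450°) = -0.0055 × 111195 × 0.394824 = -241.5 m.
Distance = √(ΔE² + ΔN²) = √((-241.5)² + 378.1²) = 448.6 m.

449 m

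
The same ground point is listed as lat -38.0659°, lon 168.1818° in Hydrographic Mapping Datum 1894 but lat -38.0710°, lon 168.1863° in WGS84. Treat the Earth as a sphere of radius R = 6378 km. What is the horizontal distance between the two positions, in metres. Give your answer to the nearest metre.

691 m

Δφ = -38.0710° − -38.0659° = -0.0051°; Δλ = 168.1863° − 168.1818° = +0.0045°.
1° along a meridian = πR/180 = 111317 m.
ΔN = Δφ × 111317 = -567.7 m; ΔE = Δλ × 111317 × cos(-38.0659°) = +0.0045 × 111317 × 0.787302 = 394.4 m.
Distance = √(ΔE² + ΔN²) = √(394.4² + (-567.7)²) = 691.3 m.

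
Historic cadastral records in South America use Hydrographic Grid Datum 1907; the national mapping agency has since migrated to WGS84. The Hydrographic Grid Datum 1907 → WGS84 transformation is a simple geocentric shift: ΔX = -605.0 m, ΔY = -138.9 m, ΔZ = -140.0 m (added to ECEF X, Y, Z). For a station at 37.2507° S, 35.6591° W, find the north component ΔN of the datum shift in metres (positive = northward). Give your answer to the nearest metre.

The local north axis is (−sin φ cos λ, −sin φ sin λ, cos φ), giving ΔN = -297.545 + 49.013 − 111.439 = -359.97 m.

ΔN = -360 m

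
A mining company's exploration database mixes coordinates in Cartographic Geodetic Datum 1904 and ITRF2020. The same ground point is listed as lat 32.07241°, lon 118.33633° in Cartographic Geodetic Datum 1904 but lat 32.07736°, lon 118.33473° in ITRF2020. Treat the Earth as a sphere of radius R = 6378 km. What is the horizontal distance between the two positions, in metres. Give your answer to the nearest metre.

Δφ = 32.07736° − 32.07241° = +0.00495°; Δλ = 118.33473° − 118.33633° = -0.00160°.
1° along a meridian = πR/180 = 111317 m.
ΔN = Δφ × 111317 = 551.0 m; ΔE = Δλ × 111317 × cos(32.07241°) = -0.00160 × 111317 × 0.847378 = -150.9 m.
Distance = √(ΔE² + ΔN²) = √((-150.9)² + 551.0²) = 571.3 m.

571 m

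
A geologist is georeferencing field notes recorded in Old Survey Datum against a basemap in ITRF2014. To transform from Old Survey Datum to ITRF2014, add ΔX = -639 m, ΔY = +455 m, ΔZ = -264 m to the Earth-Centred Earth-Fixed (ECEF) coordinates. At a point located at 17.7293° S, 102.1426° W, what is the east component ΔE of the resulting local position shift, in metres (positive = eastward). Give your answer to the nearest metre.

At φ = -17.7293°, λ = -102.1426°: sin φ = -0.304520, cos φ = 0.952506, sin λ = -0.977627, cos λ = -0.210345.
ΔE = −sin λ·ΔX + cos λ·ΔY = −(-0.977627)·(-639) + (-0.210345)·(455) = -720.41 m.

ΔE = -720 m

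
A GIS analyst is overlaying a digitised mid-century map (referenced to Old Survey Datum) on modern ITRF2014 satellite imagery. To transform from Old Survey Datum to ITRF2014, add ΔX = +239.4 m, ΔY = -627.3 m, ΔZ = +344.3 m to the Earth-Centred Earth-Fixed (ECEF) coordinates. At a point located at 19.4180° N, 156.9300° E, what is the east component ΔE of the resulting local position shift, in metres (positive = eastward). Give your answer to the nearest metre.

At φ = 19.4180°, λ = 156.9300°: sin φ = 0.332457, cos φ = 0.943118, sin λ = 0.391855, cos λ = -0.920027.
ΔE = −sin λ·ΔX + cos λ·ΔY = −(0.391855)·(239.4) + (-0.920027)·(-627.3) = 483.32 m.

ΔE = 483 m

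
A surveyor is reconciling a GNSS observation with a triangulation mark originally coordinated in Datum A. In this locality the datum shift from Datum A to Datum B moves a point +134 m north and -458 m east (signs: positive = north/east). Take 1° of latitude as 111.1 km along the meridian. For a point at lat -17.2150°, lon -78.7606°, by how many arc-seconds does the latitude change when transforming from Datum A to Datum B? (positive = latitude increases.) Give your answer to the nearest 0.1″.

Δφ = 4.3″

1° of latitude = 111.1 km, so Δφ = 134.0 / 111100 = 0.0012061° = 4.342″.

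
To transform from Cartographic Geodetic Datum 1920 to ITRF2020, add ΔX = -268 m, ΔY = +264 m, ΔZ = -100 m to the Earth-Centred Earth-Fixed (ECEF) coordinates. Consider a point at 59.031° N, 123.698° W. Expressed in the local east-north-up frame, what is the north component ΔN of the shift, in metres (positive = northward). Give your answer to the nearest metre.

At φ = 59.031°, λ = -123.698°: sin φ = 0.857446, cos φ = 0.514574, sin λ = -0.831973, cos λ = -0.554815.
ΔN = −sin φ cos λ·ΔX − sin φ sin λ·ΔY + cos φ·ΔZ = −(0.857446)(-0.554815)(-268) − (0.857446)(-0.831973)(264) + (0.514574)(-100) = 9.38 m.

ΔN = 9 m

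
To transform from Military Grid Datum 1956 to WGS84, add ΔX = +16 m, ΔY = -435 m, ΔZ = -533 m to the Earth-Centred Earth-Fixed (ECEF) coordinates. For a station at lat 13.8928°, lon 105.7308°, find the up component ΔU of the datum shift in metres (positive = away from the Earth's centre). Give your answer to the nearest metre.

At φ = 13.8928°, λ = 105.7308°: sin φ = 0.240106, cos φ = 0.970747, sin λ = 0.962546, cos λ = -0.271118.
ΔU = cos φ cos λ·ΔX + cos φ sin λ·ΔY + sin φ·ΔZ = (0.970747)(-0.271118)(16) + (0.970747)(0.962546)(-435) + (0.240106)(-533) = -538.65 m.

ΔU = -539 m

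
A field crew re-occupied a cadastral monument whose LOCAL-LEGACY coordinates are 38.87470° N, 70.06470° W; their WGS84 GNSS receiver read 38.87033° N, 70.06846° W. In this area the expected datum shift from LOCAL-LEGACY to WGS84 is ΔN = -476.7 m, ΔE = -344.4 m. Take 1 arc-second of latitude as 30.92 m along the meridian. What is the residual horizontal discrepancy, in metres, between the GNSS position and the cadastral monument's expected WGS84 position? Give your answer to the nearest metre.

21 m

Observed coordinate differences: Δφ = -0.00437°, Δλ = -0.00376°.
Converting to metres (1° lat = 111312 m, cos φ = 0.778520): observed ΔN = -486.4 m, observed ΔE = -325.8 m.
Subtracting the expected shift leaves a residual of -486.4 − (-476.7) = -9.7 m north and -325.8 − (-344.4) = 18.6 m east.
Residual distance = √((-9.7)² + 18.6²) = 21.0 m.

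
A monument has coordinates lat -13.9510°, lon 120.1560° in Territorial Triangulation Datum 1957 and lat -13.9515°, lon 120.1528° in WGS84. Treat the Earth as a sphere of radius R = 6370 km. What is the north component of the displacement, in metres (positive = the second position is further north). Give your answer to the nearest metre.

Δφ = -13.9515° − -13.9510° = -0.0005°; Δλ = 120.1528° − 120.1560° = -0.0032°.
1° along a meridian = πR/180 = 111177 m.
ΔN = Δφ × 111177 = -55.6 m; ΔE = Δλ × 111177 × cos(-13.9510°) = -0.0032 × 111177 × 0.970502 = -345.3 m.

ΔN = -56 m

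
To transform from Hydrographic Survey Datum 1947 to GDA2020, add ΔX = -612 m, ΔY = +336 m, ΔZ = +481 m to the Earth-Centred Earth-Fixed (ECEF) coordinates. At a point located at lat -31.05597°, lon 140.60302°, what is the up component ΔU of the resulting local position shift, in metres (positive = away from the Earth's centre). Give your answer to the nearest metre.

ΔU = 340 m

At φ = -31.05597°, λ = 140.60302°: sin φ = -0.515875, cos φ = 0.856664, sin λ = 0.634690, cos λ = -0.772767.
ΔU = cos φ cos λ·ΔX + cos φ sin λ·ΔY + sin φ·ΔZ = (0.856664)(-0.772767)(-612) + (0.856664)(0.634690)(336) + (-0.515875)(481) = 339.70 m.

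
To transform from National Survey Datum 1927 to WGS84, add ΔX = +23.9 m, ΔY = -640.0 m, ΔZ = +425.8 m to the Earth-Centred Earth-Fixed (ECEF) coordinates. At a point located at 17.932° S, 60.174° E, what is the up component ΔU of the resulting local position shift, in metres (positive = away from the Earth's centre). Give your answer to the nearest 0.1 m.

The local up (radial) axis is (cos φ cos λ, cos φ sin λ, sin φ), giving ΔU = 11.310 − 528.254 − 131.099 = -648.04 m.

ΔU = -648.0 m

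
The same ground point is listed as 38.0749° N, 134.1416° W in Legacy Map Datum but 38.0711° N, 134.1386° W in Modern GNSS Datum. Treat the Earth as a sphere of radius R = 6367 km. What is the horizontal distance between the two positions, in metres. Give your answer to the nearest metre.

Δφ = 38.0711° − 38.0749° = -0.0038°; Δλ = -134.1386° − -134.1416° = +0.0030°.
1° along a meridian = πR/180 = 111125 m.
ΔN = Δφ × 111125 = -422.3 m; ΔE = Δλ × 111125 × cos(38.0749°) = +0.0030 × 111125 × 0.787205 = 262.4 m.
Distance = √(ΔE² + ΔN²) = √(262.4² + (-422.3)²) = 497.2 m.

497 m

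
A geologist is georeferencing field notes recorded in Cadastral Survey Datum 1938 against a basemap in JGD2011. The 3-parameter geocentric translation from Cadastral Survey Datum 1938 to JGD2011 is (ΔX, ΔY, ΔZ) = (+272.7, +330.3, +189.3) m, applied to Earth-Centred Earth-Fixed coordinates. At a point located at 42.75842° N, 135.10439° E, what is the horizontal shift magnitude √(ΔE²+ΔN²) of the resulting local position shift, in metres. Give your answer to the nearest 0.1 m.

440.9 m

At φ = 42.75842°, λ = 135.10439°: sin φ = 0.678909, cos φ = 0.734223, sin λ = 0.705817, cos λ = -0.708394.
ΔE = −sin λ·ΔX + cos λ·ΔY = −(0.705817)·(272.7) + (-0.708394)·(330.3) = -426.46 m.
ΔN = −sin φ cos λ·ΔX − sin φ sin λ·ΔY + cos φ·ΔZ = −(0.678909)(-0.708394)(272.7) − (0.678909)(0.705817)(330.3) + (0.734223)(189.3) = 111.86 m.
Horizontal magnitude = √(ΔE² + ΔN²) = √((-426.46)² + 111.86²) = 440.89 m.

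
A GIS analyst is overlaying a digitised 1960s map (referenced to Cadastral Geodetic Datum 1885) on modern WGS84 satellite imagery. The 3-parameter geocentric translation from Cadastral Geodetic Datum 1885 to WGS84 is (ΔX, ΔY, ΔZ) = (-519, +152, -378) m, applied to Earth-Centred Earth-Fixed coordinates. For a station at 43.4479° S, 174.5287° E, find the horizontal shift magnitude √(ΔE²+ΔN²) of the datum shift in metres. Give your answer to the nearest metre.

136 m

The local east axis at (φ, λ) is (−sin λ, cos λ, 0), so ΔE = −sin(174.5287°)·(-519) + cos(174.5287°)·152 = -101.82 m.
The local north axis is (−sin φ cos λ, −sin φ sin λ, cos φ), giving ΔN = 355.287 + 9.967 − 274.428 = 90.83 m.
Horizontal magnitude = √(ΔE² + ΔN²) = √((-101.82)² + 90.83²) = 136.44 m.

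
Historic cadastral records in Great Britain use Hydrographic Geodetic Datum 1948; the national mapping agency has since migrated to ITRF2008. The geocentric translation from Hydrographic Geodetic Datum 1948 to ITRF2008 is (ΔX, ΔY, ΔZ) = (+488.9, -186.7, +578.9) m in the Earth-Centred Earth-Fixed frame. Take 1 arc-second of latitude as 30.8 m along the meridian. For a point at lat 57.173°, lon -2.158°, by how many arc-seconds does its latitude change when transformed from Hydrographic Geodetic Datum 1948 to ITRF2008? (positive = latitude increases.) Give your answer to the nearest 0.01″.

Δφ = -3.33″

sin φ = 0.840311, cos φ = 0.542104, sin λ = -0.037655, cos λ = 0.999291.
North component: ΔN = −sin φ cos λ·ΔX − sin φ sin λ·ΔY + cos φ·ΔZ = −(0.840311)(0.999291)(488.9) − (0.840311)(-0.037655)(-186.7) + (0.542104)(578.9) = -102.62 m.
1° of latitude spans 3600 × 30.80 = 110880 m, so Δφ = -102.62 / 110880 × 3600 = -3.332″.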